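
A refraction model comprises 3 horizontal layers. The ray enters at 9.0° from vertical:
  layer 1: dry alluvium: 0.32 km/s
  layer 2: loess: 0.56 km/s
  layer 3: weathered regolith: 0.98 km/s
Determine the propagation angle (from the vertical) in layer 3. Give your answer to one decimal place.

28.6°

Snell's law across each interface conserves sin θ / V, so sin θ_3 = V_3·sin θ₁/V₁.
sin θ_3 = 0.98 × sin 9.0° / 0.32 = 0.4791.
θ_3 = arcsin 0.4791 = 28.63°.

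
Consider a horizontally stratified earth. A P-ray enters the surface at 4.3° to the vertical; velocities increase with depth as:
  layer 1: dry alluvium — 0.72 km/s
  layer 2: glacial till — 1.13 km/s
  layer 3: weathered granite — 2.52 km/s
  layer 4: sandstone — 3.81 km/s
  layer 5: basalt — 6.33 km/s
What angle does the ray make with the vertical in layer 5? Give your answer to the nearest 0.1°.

41.2°

Ray parameter p = sin 4.3° / 0.72 = 1.0414e-01 s/km.
sin θ_5 = p·V_5 = 1.0414e-01 × 6.33 = 0.6592.
θ_5 = 41.24° from the vertical.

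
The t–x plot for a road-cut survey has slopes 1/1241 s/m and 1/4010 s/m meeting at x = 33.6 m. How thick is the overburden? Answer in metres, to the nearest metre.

h = (x_cross/2)·√((V₂−V₁)/(V₂+V₁)).
(V₂−V₁)/(V₂+V₁) = (4010−1241)/(4010+1241) = 0.5273; √ = 0.7262.
h = (33.6/2)·0.7262 = 12.20 m.

12 m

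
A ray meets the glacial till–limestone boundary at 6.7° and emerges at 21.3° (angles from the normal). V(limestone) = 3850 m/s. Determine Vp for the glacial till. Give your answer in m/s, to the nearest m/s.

1237 m/s

Snell's law: sin 6.7°/V₁ = sin 21.3°/V₂.
V₁ = V₂·sin 6.7°/sin 21.3° = 3850 × 0.3212 = 1236.56 m/s.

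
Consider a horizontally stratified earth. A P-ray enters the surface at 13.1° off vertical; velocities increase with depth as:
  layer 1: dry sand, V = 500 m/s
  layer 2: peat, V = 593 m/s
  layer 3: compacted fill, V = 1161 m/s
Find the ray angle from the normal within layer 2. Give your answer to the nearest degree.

Ray parameter p = sin 13.1° / 500 = 4.5330e-04 s/m.
sin θ_2 = p·V_2 = 4.5330e-04 × 593 = 0.2688.
θ_2 = arcsin 0.2688 = 15.59°.

16°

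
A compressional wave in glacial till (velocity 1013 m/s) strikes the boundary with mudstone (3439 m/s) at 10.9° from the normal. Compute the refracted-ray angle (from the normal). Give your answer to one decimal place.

39.9°

sin θ₁/V₁ = sin θ₂/V₂ ⇒ sin θ₂ = 3439·sin 10.9°/1013 = 3439·0.1891/1013 = 0.6420.
θ₂ = sin⁻¹(0.6420) = 39.94° (from vertical).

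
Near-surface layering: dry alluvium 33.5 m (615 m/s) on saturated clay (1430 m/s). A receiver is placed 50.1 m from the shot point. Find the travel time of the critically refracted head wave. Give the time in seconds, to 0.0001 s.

0.1334 s

θ_c = arcsin(V₁/V₂) = arcsin(615/1430) = 25.47°, cos θ_c = 0.9028.
Intercept time tᵢ = 2h cos θ_c / V₁ = 2·33.5·0.9028/615 = 0.09835 s.
t = x/V₂ + tᵢ = 50.1/1430 + 0.09835 = 0.13339 s.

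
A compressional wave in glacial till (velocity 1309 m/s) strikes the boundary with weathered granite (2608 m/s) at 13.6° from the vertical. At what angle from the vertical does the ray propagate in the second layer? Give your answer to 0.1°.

sin θ₁/V₁ = sin θ₂/V₂ ⇒ sin θ₂ = 2608·sin 13.6°/1309 = 2608·0.2351/1309 = 0.4685.
θ₂ = arcsin 0.4685 = 27.94° from the normal.

27.9°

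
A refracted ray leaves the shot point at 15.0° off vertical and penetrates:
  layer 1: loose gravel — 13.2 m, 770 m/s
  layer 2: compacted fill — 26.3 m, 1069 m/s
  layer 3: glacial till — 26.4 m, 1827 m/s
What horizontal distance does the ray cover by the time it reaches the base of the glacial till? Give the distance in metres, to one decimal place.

34.2 m

Ray parameter p = sin 15.0° / 770 m/s = 3.3613e-04 s/m.
Layer 1: θ = 15.00°; offset = 13.2·tan 15.00° = 3.537 m.
Layer 2: sin θ = p·1069 = 0.3593 → θ = 21.06°; offset = 26.3·tan 21.06° = 10.126 m.
Layer 3: sin θ = p·1827 = 0.6141 → θ = 37.89°; offset = 26.4·tan 37.89° = 20.542 m.
Summing the layer offsets gives 34.206 m.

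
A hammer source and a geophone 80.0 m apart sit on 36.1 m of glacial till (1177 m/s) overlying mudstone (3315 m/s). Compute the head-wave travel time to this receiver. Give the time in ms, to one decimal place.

81.5 ms

t = x/V₂ + 2h·√(V₂²−V₁²)/(V₁V₂).
√(V₂²−V₁²) = √(3315²−1177²) = 3099.0 m/s; delay term = 2·36.1·3099.0/(1177·3315) = 0.05735 s.
t = 80.0/3315 + 0.05735 = 0.08148 s.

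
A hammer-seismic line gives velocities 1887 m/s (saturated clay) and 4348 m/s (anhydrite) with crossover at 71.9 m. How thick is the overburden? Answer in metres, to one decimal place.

h = (x_cross/2)·√((V₂−V₁)/(V₂+V₁)).
(V₂−V₁)/(V₂+V₁) = (4348−1887)/(4348+1887) = 0.3947; √ = 0.6283.
h = (71.9/2)·0.6283 = 22.59 m.

22.6 m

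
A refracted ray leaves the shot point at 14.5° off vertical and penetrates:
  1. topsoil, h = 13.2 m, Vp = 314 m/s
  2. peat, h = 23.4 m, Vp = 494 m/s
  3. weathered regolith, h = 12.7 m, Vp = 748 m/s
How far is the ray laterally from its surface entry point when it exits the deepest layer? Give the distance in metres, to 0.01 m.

p = sin θ₁/V₁ = sin 14.5°/314 = 7.9739e-04 s/m is conserved through the stack.
Layer 1: θ = 14.50°; offset = 13.2·tan 14.50° = 3.4138 m.
Layer 2: sin θ = p·494 = 0.3939 → θ = 23.20°; offset = 23.4·tan 23.20° = 10.0283 m.
Layer 3: sin θ = p·748 = 0.5964 → θ = 36.62°; offset = 12.7·tan 36.62° = 9.4373 m.
Summing the layer offsets gives 22.8793 m.

22.88 m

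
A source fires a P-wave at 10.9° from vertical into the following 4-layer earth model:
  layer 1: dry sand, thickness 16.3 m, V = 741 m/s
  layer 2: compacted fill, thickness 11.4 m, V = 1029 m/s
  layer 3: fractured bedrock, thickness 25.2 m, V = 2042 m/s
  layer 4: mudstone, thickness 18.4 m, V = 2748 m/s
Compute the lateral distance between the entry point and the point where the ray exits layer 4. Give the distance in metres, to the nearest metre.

p = sin θ₁/V₁ = sin 10.9°/741 = 2.5519e-04 s/m is conserved through the stack.
Layer 1: θ = 10.90°; offset = 16.3·tan 10.90° = 3.139 m.
Layer 2: sin θ = p·1029 = 0.2626 → θ = 15.22°; offset = 11.4·tan 15.22° = 3.102 m.
Layer 3: sin θ = p·2042 = 0.5211 → θ = 31.41°; offset = 25.2·tan 31.41° = 15.386 m.
Layer 4: sin θ = p·2748 = 0.7013 → θ = 44.53°; offset = 18.4·tan 44.53° = 18.099 m.
Total horizontal offset = 39.726 m.

40 m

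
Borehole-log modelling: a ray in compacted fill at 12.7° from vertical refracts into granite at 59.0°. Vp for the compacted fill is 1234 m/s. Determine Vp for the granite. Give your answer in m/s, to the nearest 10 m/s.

4810 m/s

sin 12.7° = 0.2198; sin 59.0° = 0.8572.
V₂ = V₁·(sin θ₂/sin θ₁) = 1234·(0.8572/0.2198) = 4811.29 m/s.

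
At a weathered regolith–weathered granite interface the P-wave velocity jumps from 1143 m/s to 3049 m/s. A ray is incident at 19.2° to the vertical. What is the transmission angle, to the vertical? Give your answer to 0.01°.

61.31°

sin θ₁/V₁ = sin θ₂/V₂ ⇒ sin θ₂ = 3049·sin 19.2°/1143 = 3049·0.3289/1143 = 0.8773.
θ₂ = arcsin 0.8773 = 61.31° from the normal.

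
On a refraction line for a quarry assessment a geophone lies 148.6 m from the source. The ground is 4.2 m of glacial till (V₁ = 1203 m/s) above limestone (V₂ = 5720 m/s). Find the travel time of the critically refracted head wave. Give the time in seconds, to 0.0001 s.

0.0328 s

θ_c = arcsin(V₁/V₂) = arcsin(1203/5720) = 12.14°, cos θ_c = 0.9776.
Intercept time tᵢ = 2h cos θ_c / V₁ = 2·4.2·0.9776/1203 = 0.00683 s.
t = x/V₂ + tᵢ = 148.6/5720 + 0.00683 = 0.03281 s.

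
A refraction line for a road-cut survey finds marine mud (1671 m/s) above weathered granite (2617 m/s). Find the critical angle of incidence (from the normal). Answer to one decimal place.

39.7°

At critical incidence the refracted ray runs along the interface (θ₂ = 90°), so sin θ_c = V₁/V₂.
θ_c = arcsin(1671/2617) = arcsin 0.6385 = 39.68°.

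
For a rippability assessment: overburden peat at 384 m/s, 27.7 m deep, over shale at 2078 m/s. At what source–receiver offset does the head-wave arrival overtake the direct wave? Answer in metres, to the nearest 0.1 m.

66.8 m

θ_c = arcsin(384/2078) = 10.65°, so cos θ_c = 0.9828 and tᵢ = 2h cos θ_c/V₁ = 0.1418 s.
At crossover x/V₁ = x/V₂ + tᵢ ⇒ x = tᵢ/(1/V₁ − 1/V₂) = 0.14179/(2.6042e-03 − 4.8123e-04) = 66.79 m.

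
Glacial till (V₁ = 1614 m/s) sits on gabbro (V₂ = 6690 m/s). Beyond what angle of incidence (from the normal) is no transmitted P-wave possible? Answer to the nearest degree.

Critical incidence: sin θ_c = V₁/V₂ = 1614/6690 = 0.2413.
θ_c = arcsin 0.2413 = 13.96°.

14°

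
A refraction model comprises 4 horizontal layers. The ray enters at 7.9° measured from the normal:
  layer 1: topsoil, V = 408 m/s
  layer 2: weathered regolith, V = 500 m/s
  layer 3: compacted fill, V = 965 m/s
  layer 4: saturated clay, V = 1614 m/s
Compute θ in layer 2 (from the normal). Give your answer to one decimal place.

Snell's law across each interface conserves sin θ / V, so sin θ_2 = V_2·sin θ₁/V₁.
sin θ_2 = 500 × sin 7.9° / 408 = 0.1684.
θ_2 = 9.70° from the vertical.

9.7°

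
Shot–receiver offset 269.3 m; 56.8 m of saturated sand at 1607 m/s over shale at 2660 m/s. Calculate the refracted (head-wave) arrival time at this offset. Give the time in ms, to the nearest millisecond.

158 ms

t = x/V₂ + 2h·√(V₂²−V₁²)/(V₁V₂).
√(V₂²−V₁²) = √(2660²−1607²) = 2119.7 m/s; delay term = 2·56.8·2119.7/(1607·2660) = 0.05633 s.
t = 269.3/2660 + 0.05633 = 0.15757 s.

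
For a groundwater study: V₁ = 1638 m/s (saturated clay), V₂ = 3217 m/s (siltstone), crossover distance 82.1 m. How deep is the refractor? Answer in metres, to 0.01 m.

h = (x_cross/2)·√((V₂−V₁)/(V₂+V₁)).
(V₂−V₁)/(V₂+V₁) = (3217−1638)/(3217+1638) = 0.3252; √ = 0.5703.
h = (82.1/2)·0.5703 = 23.41 m.

23.41 m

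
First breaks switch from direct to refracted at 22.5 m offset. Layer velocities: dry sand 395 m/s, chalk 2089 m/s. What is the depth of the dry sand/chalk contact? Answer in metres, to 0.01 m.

9.29 m

x_cross = 2h·√((V₂+V₁)/(V₂−V₁)) → h = x_cross / (2·√((V₂+V₁)/(V₂−V₁))).
√((V₂+V₁)/(V₂−V₁)) = √((2089+395)/(2089−395)) = 1.2109.
h = 22.5 / (2·1.2109) = 9.29 m.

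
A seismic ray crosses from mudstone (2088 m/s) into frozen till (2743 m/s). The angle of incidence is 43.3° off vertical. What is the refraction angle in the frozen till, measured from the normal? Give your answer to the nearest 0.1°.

Snell's law: sin θ₂ = (V₂/V₁)·sin θ₁ = (2743/2088)·sin 43.3° = 0.9010.
θ₂ = sin⁻¹(0.9010) = 64.28° (from vertical).

64.3°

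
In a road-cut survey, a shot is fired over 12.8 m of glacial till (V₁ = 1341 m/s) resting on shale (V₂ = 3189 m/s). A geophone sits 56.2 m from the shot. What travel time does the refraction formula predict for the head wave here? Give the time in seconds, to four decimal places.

0.0349 s

θ_c = arcsin(V₁/V₂) = arcsin(1341/3189) = 24.87°, cos θ_c = 0.9073.
Intercept time tᵢ = 2h cos θ_c / V₁ = 2·12.8·0.9073/1341 = 0.01732 s.
t = x/V₂ + tᵢ = 56.2/3189 + 0.01732 = 0.03494 s.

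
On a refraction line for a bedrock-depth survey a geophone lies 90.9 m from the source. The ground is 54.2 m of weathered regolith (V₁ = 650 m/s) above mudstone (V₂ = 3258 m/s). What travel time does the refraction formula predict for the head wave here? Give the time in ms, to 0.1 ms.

191.3 ms

t = x/V₂ + 2h·√(V₂²−V₁²)/(V₁V₂).
√(V₂²−V₁²) = √(3258²−650²) = 3192.5 m/s; delay term = 2·54.2·3192.5/(650·3258) = 0.16342 s.
t = 90.9/3258 + 0.16342 = 0.19132 s.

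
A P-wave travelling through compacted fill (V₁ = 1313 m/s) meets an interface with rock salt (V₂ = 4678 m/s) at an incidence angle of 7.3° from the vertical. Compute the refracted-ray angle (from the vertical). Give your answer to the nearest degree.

27°

sin θ₁/V₁ = sin θ₂/V₂ ⇒ sin θ₂ = 4678·sin 7.3°/1313 = 4678·0.1271/1313 = 0.4527.
θ₂ = arcsin 0.4527 = 26.92° from the normal.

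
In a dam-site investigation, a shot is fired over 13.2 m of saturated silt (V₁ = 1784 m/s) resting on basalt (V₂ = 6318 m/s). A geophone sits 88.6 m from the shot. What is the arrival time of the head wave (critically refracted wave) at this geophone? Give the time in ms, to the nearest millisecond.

t = x/V₂ + 2h·√(V₂²−V₁²)/(V₁V₂).
√(V₂²−V₁²) = √(6318²−1784²) = 6060.9 m/s; delay term = 2·13.2·6060.9/(1784·6318) = 0.01420 s.
t = 88.6/6318 + 0.01420 = 0.02822 s.

28 ms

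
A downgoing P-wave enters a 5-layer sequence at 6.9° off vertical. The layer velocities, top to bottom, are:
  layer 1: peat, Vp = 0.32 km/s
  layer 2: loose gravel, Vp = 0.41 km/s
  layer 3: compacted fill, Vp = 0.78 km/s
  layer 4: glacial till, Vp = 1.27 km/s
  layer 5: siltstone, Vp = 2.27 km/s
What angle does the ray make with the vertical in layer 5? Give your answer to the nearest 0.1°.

58.5°

Snell's law across each interface conserves sin θ / V, so sin θ_5 = V_5·sin θ₁/V₁.
sin θ_5 = 2.27 × sin 6.9° / 0.32 = 0.8522.
θ_5 = 58.45° from the vertical.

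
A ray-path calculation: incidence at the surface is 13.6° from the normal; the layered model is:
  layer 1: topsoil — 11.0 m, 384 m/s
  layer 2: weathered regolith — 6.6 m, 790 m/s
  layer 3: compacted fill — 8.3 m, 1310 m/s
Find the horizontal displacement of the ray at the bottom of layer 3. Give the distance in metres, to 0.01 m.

17.46 m

p = sin θ₁/V₁ = sin 13.6°/384 = 6.1235e-04 s/m is conserved through the stack.
Layer 1: θ = 13.60°; offset = 11.0·tan 13.60° = 2.6612 m.
Layer 2: sin θ = p·790 = 0.4838 → θ = 28.93°; offset = 6.6·tan 28.93° = 3.6481 m.
Layer 3: sin θ = p·1310 = 0.8022 → θ = 53.34°; offset = 8.3·tan 53.34° = 11.1510 m.
Total horizontal offset = 17.4602 m.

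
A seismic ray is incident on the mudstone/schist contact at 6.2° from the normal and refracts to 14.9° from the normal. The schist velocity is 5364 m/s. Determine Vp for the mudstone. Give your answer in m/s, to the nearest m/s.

sin 6.2° = 0.1080; sin 14.9° = 0.2571.
V₁ = V₂·(sin θ₁/sin θ₂) = 5364·(0.1080/0.2571) = 2252.95 m/s.

2253 m/s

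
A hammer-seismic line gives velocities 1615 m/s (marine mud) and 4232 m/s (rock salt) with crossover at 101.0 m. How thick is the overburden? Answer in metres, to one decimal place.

33.8 m

h = (x_cross/2)·√((V₂−V₁)/(V₂+V₁)).
(V₂−V₁)/(V₂+V₁) = (4232−1615)/(4232+1615) = 0.4476; √ = 0.6690.
h = (101.0/2)·0.6690 = 33.79 m.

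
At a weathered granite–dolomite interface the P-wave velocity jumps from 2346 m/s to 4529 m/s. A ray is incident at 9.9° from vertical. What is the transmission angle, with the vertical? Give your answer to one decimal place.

sin θ₁/V₁ = sin θ₂/V₂ ⇒ sin θ₂ = 4529·sin 9.9°/2346 = 4529·0.1719/2346 = 0.3319.
θ₂ = arcsin 0.3319 = 19.38° from the normal.

19.4°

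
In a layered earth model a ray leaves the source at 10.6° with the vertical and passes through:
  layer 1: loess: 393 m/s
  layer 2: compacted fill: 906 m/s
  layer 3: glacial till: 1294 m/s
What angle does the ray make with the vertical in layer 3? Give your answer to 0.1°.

37.3°

Ray parameter p = sin 10.6° / 393 = 4.6807e-04 s/m.
sin θ_3 = p·V_3 = 4.6807e-04 × 1294 = 0.6057.
θ_3 = 37.28° from the vertical.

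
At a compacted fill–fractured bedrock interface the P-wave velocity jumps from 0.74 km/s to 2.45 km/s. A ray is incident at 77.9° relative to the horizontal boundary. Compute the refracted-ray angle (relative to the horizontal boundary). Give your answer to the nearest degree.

Convert to the normal: θ₁ = 90° − 77.9° = 12.1°.
Snell's law: sin θ₂ = (V₂/V₁)·sin θ₁ = (2.45/0.74)·sin 12.1° = 0.6940.
θ₂ = sin⁻¹(0.6940) = 43.95° (from vertical).
From the interface: 90° − 43.95° = 46.05°.

46°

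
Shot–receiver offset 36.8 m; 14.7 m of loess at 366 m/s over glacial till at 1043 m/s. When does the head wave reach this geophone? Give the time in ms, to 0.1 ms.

t = x/V₂ + 2h·√(V₂²−V₁²)/(V₁V₂).
√(V₂²−V₁²) = √(1043²−366²) = 976.7 m/s; delay term = 2·14.7·976.7/(366·1043) = 0.07522 s.
t = 36.8/1043 + 0.07522 = 0.11050 s.

110.5 ms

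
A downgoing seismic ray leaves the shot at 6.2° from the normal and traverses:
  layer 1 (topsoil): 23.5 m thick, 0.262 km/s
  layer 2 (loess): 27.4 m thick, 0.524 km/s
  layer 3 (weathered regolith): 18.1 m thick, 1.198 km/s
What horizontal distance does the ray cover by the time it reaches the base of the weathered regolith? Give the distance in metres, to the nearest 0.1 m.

18.9 m

Apply Snell's law at each interface; in layer i the horizontal offset is hᵢ·tan θᵢ.
Layer 1: θ = 6.20°; offset = 23.5·tan 6.20° = 2.553 m.
Layer 2: sin θ = 0.524·sin 6.2°/0.262 = 0.2160, θ = 12.47°; offset = 27.4·tan 12.47° = 6.061 m.
Layer 3: sin θ = 1.198·sin 6.2°/0.262 = 0.4938, θ = 29.59°; offset = 18.1·tan 29.59° = 10.279 m.
Total horizontal offset = 18.893 m.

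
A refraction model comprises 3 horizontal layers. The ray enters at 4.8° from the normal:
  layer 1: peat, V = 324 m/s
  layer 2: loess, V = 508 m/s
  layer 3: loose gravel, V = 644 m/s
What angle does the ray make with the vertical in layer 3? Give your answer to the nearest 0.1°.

Ray parameter p = sin 4.8° / 324 = 2.5826e-04 s/m.
sin θ_3 = p·V_3 = 2.5826e-04 × 644 = 0.1663.
θ_3 = 9.57° from the vertical.

9.6°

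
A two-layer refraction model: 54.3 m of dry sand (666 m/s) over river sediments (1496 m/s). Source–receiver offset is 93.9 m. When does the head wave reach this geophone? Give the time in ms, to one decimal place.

θ_c = arcsin(V₁/V₂) = arcsin(666/1496) = 26.44°, cos θ_c = 0.8954.
Intercept time tᵢ = 2h cos θ_c / V₁ = 2·54.3·0.8954/666 = 0.14601 s.
t = x/V₂ + tᵢ = 93.9/1496 + 0.14601 = 0.20878 s.

208.8 ms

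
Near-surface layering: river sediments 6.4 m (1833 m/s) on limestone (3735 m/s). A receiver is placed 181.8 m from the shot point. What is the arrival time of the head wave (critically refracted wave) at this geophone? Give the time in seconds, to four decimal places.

0.0548 s

θ_c = arcsin(V₁/V₂) = arcsin(1833/3735) = 29.39°, cos θ_c = 0.8713.
Intercept time tᵢ = 2h cos θ_c / V₁ = 2·6.4·0.8713/1833 = 0.00608 s.
t = x/V₂ + tᵢ = 181.8/3735 + 0.00608 = 0.05476 s.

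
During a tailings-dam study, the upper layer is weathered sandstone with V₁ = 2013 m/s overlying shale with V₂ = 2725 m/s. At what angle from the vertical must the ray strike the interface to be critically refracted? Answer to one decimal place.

At critical incidence the refracted ray runs along the interface (θ₂ = 90°), so sin θ_c = V₁/V₂.
θ_c = arcsin(2013/2725) = arcsin 0.7387 = 47.62°.

47.6°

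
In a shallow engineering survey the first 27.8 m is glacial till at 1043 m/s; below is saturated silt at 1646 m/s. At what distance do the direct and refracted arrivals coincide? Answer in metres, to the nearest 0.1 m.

117.4 m

x_cross = 2h·√((V₂+V₁)/(V₂−V₁)).
(V₂+V₁)/(V₂−V₁) = (1646+1043)/(1646−1043) = 4.4594; √ = 2.1117.
x_cross = 2·27.8·2.1117 = 117.41 m.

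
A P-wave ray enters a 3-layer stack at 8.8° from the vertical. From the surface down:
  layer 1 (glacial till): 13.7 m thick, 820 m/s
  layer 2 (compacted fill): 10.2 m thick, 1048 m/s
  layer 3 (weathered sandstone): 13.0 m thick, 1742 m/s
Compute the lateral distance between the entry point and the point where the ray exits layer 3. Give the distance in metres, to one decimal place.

p = sin θ₁/V₁ = sin 8.8°/820 = 1.8657e-04 s/m is conserved through the stack.
Layer 1: θ = 8.80°; offset = 13.7·tan 8.80° = 2.121 m.
Layer 2: sin θ = p·1048 = 0.1955 → θ = 11.28°; offset = 10.2·tan 11.28° = 2.034 m.
Layer 3: sin θ = p·1742 = 0.3250 → θ = 18.97°; offset = 13.0·tan 18.97° = 4.468 m.
Σ offsets = 8.622 m.

8.6 m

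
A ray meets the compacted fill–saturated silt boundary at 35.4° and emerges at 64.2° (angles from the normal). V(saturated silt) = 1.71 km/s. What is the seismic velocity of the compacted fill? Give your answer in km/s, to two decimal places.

sin 35.4° = 0.5793; sin 64.2° = 0.9003.
V₁ = V₂·(sin θ₁/sin θ₂) = 1.71·(0.5793/0.9003) = 1.10 km/s.

1.10 km/s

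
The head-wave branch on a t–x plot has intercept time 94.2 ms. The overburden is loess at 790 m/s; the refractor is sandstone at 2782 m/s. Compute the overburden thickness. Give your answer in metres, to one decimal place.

38.8 m

θ_c = arcsin(790/2782) = 16.50°; cos θ_c = 0.9588.
tᵢ = 2h cos θ_c/V₁ ⇒ h = tᵢ·V₁/(2 cos θ_c) = 0.0942·790/(2·0.9588) = 38.81 m.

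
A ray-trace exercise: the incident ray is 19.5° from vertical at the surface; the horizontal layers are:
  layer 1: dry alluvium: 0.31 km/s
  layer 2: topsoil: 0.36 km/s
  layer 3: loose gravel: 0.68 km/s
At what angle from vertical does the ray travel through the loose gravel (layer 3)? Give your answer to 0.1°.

47.1°

Ray parameter p = sin 19.5° / 0.31 = 1.0768e+00 s/km.
sin θ_3 = p·V_3 = 1.0768e+00 × 0.68 = 0.7322.
θ_3 = 47.07° from the vertical.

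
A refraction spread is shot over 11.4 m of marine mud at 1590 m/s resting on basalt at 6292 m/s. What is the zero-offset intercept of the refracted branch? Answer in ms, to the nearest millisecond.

tᵢ = 2h·√(V₂²−V₁²)/(V₁V₂).
√(V₂²−V₁²) = √(6292²−1590²) = 6087.8 m/s.
tᵢ = 2·11.4·6087.8/(1590·6292) = 0.01387 s.

14 ms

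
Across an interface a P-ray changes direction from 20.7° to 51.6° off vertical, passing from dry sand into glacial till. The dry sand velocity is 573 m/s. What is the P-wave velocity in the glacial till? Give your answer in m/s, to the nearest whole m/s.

1270 m/s

Snell's law: sin 20.7°/V₁ = sin 51.6°/V₂.
V₂ = V₁·sin 51.6°/sin 20.7° = 573 × 2.2171 = 1270.41 m/s.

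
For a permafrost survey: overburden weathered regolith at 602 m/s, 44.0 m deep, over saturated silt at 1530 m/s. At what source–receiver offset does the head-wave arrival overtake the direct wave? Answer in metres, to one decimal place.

133.4 m

θ_c = arcsin(602/1530) = 23.17°, so cos θ_c = 0.9193 and tᵢ = 2h cos θ_c/V₁ = 0.1344 s.
At crossover x/V₁ = x/V₂ + tᵢ ⇒ x = tᵢ/(1/V₁ − 1/V₂) = 0.13439/(1.6611e-03 − 6.5359e-04) = 133.38 m.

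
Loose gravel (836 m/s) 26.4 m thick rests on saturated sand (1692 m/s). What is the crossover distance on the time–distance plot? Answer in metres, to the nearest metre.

91 m

x_cross = 2h·√((V₂+V₁)/(V₂−V₁)).
(V₂+V₁)/(V₂−V₁) = (1692+836)/(1692−836) = 2.9533; √ = 1.7185.
x_cross = 2·26.4·1.7185 = 90.74 m.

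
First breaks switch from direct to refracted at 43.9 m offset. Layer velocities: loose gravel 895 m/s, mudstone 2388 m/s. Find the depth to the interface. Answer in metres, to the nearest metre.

x_cross = 2h·√((V₂+V₁)/(V₂−V₁)) → h = x_cross / (2·√((V₂+V₁)/(V₂−V₁))).
√((V₂+V₁)/(V₂−V₁)) = √((2388+895)/(2388−895)) = 1.4829.
h = 43.9 / (2·1.4829) = 14.80 m.

15 m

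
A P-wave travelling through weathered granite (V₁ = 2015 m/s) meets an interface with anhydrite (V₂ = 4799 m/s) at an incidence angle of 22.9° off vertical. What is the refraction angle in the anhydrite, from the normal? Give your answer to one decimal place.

sin θ₁/V₁ = sin θ₂/V₂ ⇒ sin θ₂ = 4799·sin 22.9°/2015 = 4799·0.3891/2015 = 0.9268.
θ₂ = arcsin 0.9268 = 67.93° from the normal.

67.9°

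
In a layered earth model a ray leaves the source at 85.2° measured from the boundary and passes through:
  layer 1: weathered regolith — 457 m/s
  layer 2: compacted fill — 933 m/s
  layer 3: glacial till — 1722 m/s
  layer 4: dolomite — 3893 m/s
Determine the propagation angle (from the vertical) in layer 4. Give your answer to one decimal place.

45.5°

From the normal: θ₁ = 90° − 85.2° = 4.8°.
Ray parameter p = sin 4.8° / 457 = 1.8310e-04 s/m.
sin θ_4 = p·V_4 = 1.8310e-04 × 3893 = 0.7128.
θ_4 = arcsin 0.7128 = 45.46°.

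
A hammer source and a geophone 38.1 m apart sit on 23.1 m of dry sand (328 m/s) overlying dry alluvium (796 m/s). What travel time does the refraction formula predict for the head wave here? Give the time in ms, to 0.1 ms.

t = x/V₂ + 2h·√(V₂²−V₁²)/(V₁V₂).
√(V₂²−V₁²) = √(796²−328²) = 725.3 m/s; delay term = 2·23.1·725.3/(328·796) = 0.12834 s.
t = 38.1/796 + 0.12834 = 0.17620 s.

176.2 ms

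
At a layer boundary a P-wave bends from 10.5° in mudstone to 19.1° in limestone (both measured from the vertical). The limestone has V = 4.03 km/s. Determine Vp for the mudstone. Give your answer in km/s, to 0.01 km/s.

sin 10.5° = 0.1822; sin 19.1° = 0.3272.
V₁ = V₂·(sin θ₁/sin θ₂) = 4.03·(0.1822/0.3272) = 2.24 km/s.

2.24 km/s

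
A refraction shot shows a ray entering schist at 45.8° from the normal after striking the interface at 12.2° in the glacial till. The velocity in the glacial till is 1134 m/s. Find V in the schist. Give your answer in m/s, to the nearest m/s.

3847 m/s

Snell's law: sin 12.2°/V₁ = sin 45.8°/V₂.
V₂ = V₁·sin 45.8°/sin 12.2° = 1134 × 3.3925 = 3847.05 m/s.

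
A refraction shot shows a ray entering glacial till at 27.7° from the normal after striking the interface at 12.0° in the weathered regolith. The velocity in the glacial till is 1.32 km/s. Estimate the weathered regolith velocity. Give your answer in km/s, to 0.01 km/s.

Snell's law: sin 12.0°/V₁ = sin 27.7°/V₂.
V₁ = V₂·sin 12.0°/sin 27.7° = 1.32 × 0.4473 = 0.59 km/s.

0.59 km/s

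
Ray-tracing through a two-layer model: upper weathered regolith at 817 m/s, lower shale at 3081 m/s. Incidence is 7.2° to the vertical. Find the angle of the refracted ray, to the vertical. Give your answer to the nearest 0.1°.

28.2°

sin θ₁/V₁ = sin θ₂/V₂ ⇒ sin θ₂ = 3081·sin 7.2°/817 = 3081·0.1253/817 = 0.4726.
θ₂ = sin⁻¹(0.4726) = 28.21° (from vertical).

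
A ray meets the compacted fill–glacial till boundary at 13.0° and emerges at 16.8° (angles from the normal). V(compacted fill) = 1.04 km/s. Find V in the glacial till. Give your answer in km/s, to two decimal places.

1.34 km/s

sin 13.0° = 0.2250; sin 16.8° = 0.2890.
V₂ = V₁·(sin θ₂/sin θ₁) = 1.04·(0.2890/0.2250) = 1.34 km/s.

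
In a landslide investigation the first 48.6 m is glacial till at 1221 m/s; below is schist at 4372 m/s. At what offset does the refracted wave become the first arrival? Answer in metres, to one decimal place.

θ_c = arcsin(1221/4372) = 16.22°, so cos θ_c = 0.9602 and tᵢ = 2h cos θ_c/V₁ = 0.0764 s.
At crossover x/V₁ = x/V₂ + tᵢ ⇒ x = tᵢ/(1/V₁ − 1/V₂) = 0.07644/(8.1900e-04 − 2.2873e-04) = 129.50 m.

129.5 m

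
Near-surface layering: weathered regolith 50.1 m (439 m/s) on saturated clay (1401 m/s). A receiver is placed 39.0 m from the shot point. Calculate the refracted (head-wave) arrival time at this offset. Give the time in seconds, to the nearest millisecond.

t = x/V₂ + 2h·√(V₂²−V₁²)/(V₁V₂).
√(V₂²−V₁²) = √(1401²−439²) = 1330.4 m/s; delay term = 2·50.1·1330.4/(439·1401) = 0.21675 s.
t = 39.0/1401 + 0.21675 = 0.24459 s.

0.245 s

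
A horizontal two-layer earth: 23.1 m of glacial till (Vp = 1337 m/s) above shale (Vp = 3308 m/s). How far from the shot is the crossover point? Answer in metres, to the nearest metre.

71 m

θ_c = arcsin(1337/3308) = 23.84°, so cos θ_c = 0.9147 and tᵢ = 2h cos θ_c/V₁ = 0.0316 s.
At crossover x/V₁ = x/V₂ + tᵢ ⇒ x = tᵢ/(1/V₁ − 1/V₂) = 0.03161/(7.4794e-04 − 3.0230e-04) = 70.92 m.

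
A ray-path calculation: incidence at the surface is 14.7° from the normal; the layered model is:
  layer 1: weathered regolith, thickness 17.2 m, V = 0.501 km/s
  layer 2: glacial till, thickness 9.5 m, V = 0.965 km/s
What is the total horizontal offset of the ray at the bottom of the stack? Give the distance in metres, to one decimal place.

p = sin θ₁/V₁ = sin 14.7°/0.501 = 5.0650e-01 s/km is conserved through the stack.
Layer 1: θ = 14.70°; offset = 17.2·tan 14.70° = 4.512 m.
Layer 2: sin θ = p·0.965 = 0.4888 → θ = 29.26°; offset = 9.5·tan 29.26° = 5.322 m.
Total horizontal offset = 9.835 m.

9.8 m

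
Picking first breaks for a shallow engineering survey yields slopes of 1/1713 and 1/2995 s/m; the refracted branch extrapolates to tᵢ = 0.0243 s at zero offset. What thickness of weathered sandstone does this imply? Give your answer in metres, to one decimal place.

25.4 m

h = tᵢ·V₁·V₂ / (2·√(V₂²−V₁²)).
√(V₂²−V₁²) = √(2995² − 1713²) = 2456.8 m/s.
h = 0.0243 s × 1713 × 2995 / (2 × 2456.8) = 25.37 m.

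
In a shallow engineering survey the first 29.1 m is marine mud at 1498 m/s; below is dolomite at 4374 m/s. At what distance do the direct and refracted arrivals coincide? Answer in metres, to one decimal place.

θ_c = arcsin(1498/4374) = 20.03°, so cos θ_c = 0.9395 and tᵢ = 2h cos θ_c/V₁ = 0.0365 s.
At crossover x/V₁ = x/V₂ + tᵢ ⇒ x = tᵢ/(1/V₁ − 1/V₂) = 0.03650/(6.6756e-04 − 2.2862e-04) = 83.16 m.

83.2 m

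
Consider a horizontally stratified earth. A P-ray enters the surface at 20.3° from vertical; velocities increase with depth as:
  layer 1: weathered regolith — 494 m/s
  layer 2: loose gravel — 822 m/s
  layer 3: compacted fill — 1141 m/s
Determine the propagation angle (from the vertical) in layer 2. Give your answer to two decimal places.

35.26°

Snell's law across each interface conserves sin θ / V, so sin θ_2 = V_2·sin θ₁/V₁.
sin θ_2 = 822 × sin 20.3° / 494 = 0.5773.
θ_2 = 35.26° from the vertical.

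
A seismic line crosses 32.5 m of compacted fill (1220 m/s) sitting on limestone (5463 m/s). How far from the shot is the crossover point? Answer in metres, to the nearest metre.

θ_c = arcsin(1220/5463) = 12.90°, so cos θ_c = 0.9747 and tᵢ = 2h cos θ_c/V₁ = 0.0519 s.
At crossover x/V₁ = x/V₂ + tᵢ ⇒ x = tᵢ/(1/V₁ − 1/V₂) = 0.05193/(8.1967e-04 − 1.8305e-04) = 81.58 m.

82 m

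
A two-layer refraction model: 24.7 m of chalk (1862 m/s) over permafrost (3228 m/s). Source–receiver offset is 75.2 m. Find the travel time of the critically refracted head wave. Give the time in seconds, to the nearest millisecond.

0.045 s

t = x/V₂ + 2h·√(V₂²−V₁²)/(V₁V₂).
√(V₂²−V₁²) = √(3228²−1862²) = 2636.8 m/s; delay term = 2·24.7·2636.8/(1862·3228) = 0.02167 s.
t = 75.2/3228 + 0.02167 = 0.04497 s.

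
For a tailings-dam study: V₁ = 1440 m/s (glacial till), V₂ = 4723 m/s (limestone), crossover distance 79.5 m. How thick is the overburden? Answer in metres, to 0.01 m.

29.01 m

h = (x_cross/2)·√((V₂−V₁)/(V₂+V₁)).
(V₂−V₁)/(V₂+V₁) = (4723−1440)/(4723+1440) = 0.5327; √ = 0.7299.
h = (79.5/2)·0.7299 = 29.01 m.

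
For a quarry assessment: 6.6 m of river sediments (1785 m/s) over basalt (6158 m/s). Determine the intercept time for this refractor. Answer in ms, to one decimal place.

tᵢ = 2h·√(V₂²−V₁²)/(V₁V₂).
√(V₂²−V₁²) = √(6158²−1785²) = 5893.6 m/s.
tᵢ = 2·6.6·5893.6/(1785·6158) = 0.00708 s.

7.1 ms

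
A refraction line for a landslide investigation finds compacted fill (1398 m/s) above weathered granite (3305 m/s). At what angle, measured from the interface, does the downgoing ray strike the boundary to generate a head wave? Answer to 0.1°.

65.0°

At critical incidence the refracted ray runs along the interface (θ₂ = 90°), so sin θ_c = V₁/V₂.
θ_c = arcsin(1398/3305) = arcsin 0.4230 = 25.02°.
Measured from the interface: 90° − 25.02° = 64.98°.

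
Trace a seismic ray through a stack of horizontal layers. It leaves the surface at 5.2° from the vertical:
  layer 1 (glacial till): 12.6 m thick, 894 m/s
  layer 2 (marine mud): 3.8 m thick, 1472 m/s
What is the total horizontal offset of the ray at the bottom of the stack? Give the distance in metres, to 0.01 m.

Ray parameter p = sin 5.2° / 894 m/s = 1.0138e-04 s/m.
Layer 1: θ = 5.20°; offset = 12.6·tan 5.20° = 1.1467 m.
Layer 2: sin θ = p·1472 = 0.1492 → θ = 8.58°; offset = 3.8·tan 8.58° = 0.5735 m.
Total horizontal offset = 1.7202 m.

1.72 m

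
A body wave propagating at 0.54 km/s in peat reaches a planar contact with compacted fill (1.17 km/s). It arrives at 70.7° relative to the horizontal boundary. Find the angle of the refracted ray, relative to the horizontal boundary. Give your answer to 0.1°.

Convert to the normal: θ₁ = 90° − 70.7° = 19.3°.
sin θ₁/V₁ = sin θ₂/V₂ ⇒ sin θ₂ = 1.17·sin 19.3°/0.54 = 1.17·0.3305/0.54 = 0.7161.
θ₂ = arcsin 0.7161 = 45.73° from the normal.
From the interface: 90° − 45.73° = 44.27°.

44.3°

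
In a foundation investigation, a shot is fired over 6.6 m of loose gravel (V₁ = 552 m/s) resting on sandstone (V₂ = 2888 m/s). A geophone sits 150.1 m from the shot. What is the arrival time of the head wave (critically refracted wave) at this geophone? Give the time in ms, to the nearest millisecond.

θ_c = arcsin(V₁/V₂) = arcsin(552/2888) = 11.02°, cos θ_c = 0.9816.
Intercept time tᵢ = 2h cos θ_c / V₁ = 2·6.6·0.9816/552 = 0.02347 s.
t = x/V₂ + tᵢ = 150.1/2888 + 0.02347 = 0.07545 s.

75 ms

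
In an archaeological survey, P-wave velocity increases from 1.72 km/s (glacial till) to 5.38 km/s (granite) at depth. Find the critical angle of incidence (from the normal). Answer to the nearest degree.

19°

Critical incidence: sin θ_c = V₁/V₂ = 1.72/5.38 = 0.3197.
θ_c = arcsin 0.3197 = 18.64°.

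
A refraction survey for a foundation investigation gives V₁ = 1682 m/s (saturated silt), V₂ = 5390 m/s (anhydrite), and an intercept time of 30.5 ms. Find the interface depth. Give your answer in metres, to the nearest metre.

27 m

h = tᵢ·V₁·V₂ / (2·√(V₂²−V₁²)).
√(V₂²−V₁²) = √(5390² − 1682²) = 5120.8 m/s.
h = 0.0305 s × 1682 × 5390 / (2 × 5120.8) = 27.00 m.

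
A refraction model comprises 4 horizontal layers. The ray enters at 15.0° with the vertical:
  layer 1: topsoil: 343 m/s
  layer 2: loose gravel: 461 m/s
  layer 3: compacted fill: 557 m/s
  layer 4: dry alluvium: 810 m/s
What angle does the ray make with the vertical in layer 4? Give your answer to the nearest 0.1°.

Ray parameter p = sin 15.0° / 343 = 7.5457e-04 s/m.
sin θ_4 = p·V_4 = 7.5457e-04 × 810 = 0.6112.
θ_4 = arcsin 0.6112 = 37.68°.

37.7°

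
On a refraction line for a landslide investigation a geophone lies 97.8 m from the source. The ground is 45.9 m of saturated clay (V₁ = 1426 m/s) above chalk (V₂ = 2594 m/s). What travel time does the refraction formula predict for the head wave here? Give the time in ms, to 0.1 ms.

t = x/V₂ + 2h·√(V₂²−V₁²)/(V₁V₂).
√(V₂²−V₁²) = √(2594²−1426²) = 2166.9 m/s; delay term = 2·45.9·2166.9/(1426·2594) = 0.05378 s.
t = 97.8/2594 + 0.05378 = 0.09148 s.

91.5 ms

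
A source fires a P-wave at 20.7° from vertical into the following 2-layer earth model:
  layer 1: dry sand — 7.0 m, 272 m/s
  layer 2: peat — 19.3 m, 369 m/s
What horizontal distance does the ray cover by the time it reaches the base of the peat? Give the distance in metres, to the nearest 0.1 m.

13.2 m

Apply Snell's law at each interface; in layer i the horizontal offset is hᵢ·tan θᵢ.
Layer 1: θ = 20.70°; offset = 7.0·tan 20.70° = 2.645 m.
Layer 2: sin θ = 369·sin 20.7°/272 = 0.4795, θ = 28.65°; offset = 19.3·tan 28.65° = 10.547 m.
Σ offsets = 13.192 m.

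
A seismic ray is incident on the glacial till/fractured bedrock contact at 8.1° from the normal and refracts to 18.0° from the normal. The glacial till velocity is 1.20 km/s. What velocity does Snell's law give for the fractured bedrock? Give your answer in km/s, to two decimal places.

Snell's law: sin 8.1°/V₁ = sin 18.0°/V₂.
V₂ = V₁·sin 18.0°/sin 8.1° = 1.20 × 2.1931 = 2.63 km/s.

2.63 km/s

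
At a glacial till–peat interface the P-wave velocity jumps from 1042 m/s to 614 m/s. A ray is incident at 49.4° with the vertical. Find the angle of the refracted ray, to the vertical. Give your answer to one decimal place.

Snell's law: sin θ₂ = (V₂/V₁)·sin θ₁ = (614/1042)·sin 49.4° = 0.4474.
θ₂ = arcsin 0.4474 = 26.58° from the normal.

26.6°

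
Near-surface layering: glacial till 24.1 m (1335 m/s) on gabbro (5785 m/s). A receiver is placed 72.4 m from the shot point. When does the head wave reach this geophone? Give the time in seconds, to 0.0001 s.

0.0476 s

θ_c = arcsin(V₁/V₂) = arcsin(1335/5785) = 13.34°, cos θ_c = 0.9730.
Intercept time tᵢ = 2h cos θ_c / V₁ = 2·24.1·0.9730/1335 = 0.03513 s.
t = x/V₂ + tᵢ = 72.4/5785 + 0.03513 = 0.04765 s.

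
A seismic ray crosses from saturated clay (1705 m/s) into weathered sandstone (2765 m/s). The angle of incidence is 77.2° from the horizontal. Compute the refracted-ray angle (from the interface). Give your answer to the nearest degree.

Angle from the normal: 90° − 77.2° = 12.8°.
sin θ₁/V₁ = sin θ₂/V₂ ⇒ sin θ₂ = 2765·sin 12.8°/1705 = 2765·0.2215/1705 = 0.3593.
θ₂ = arcsin 0.3593 = 21.06° from the normal.
From the interface: 90° − 21.06° = 68.94°.

69°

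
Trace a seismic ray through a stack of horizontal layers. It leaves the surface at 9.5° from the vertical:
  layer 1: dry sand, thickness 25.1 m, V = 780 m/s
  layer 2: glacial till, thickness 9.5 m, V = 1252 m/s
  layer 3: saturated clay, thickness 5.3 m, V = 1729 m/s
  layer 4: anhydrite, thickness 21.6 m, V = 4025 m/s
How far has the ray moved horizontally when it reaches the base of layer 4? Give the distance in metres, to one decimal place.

Apply Snell's law at each interface; in layer i the horizontal offset is hᵢ·tan θᵢ.
Layer 1: θ = 9.50°; offset = 25.1·tan 9.50° = 4.200 m.
Layer 2: sin θ = 1252·sin 9.5°/780 = 0.2649, θ = 15.36°; offset = 9.5·tan 15.36° = 2.610 m.
Layer 3: sin θ = 1729·sin 9.5°/780 = 0.3659, θ = 21.46°; offset = 5.3·tan 21.46° = 2.083 m.
Layer 4: sin θ = 4025·sin 9.5°/780 = 0.8517, θ = 58.40°; offset = 21.6·tan 58.40° = 35.104 m.
Summing the layer offsets gives 43.998 m.

44.0 m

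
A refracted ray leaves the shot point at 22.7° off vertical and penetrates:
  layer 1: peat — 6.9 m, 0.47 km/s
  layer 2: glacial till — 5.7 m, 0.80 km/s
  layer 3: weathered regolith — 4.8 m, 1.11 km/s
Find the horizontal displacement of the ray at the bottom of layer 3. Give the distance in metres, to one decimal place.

18.5 m

Apply Snell's law at each interface; in layer i the horizontal offset is hᵢ·tan θᵢ.
Layer 1: θ = 22.70°; offset = 6.9·tan 22.70° = 2.886 m.
Layer 2: sin θ = 0.80·sin 22.7°/0.47 = 0.6569, θ = 41.06°; offset = 5.7·tan 41.06° = 4.966 m.
Layer 3: sin θ = 1.11·sin 22.7°/0.47 = 0.9114, θ = 65.70°; offset = 4.8·tan 65.70° = 10.630 m.
Summing the layer offsets gives 18.482 m.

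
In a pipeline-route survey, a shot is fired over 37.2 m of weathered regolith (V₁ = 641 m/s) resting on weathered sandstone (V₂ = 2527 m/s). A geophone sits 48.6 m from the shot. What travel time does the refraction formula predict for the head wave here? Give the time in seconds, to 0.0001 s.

θ_c = arcsin(V₁/V₂) = arcsin(641/2527) = 14.69°, cos θ_c = 0.9673.
Intercept time tᵢ = 2h cos θ_c / V₁ = 2·37.2·0.9673/641 = 0.11227 s.
t = x/V₂ + tᵢ = 48.6/2527 + 0.11227 = 0.13150 s.

0.1315 s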